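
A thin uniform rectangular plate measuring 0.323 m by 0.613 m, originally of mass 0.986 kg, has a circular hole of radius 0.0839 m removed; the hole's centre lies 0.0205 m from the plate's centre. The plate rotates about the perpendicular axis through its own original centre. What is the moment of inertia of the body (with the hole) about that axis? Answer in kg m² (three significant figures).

Unpierced body about its centre: I₀ = (1/12)M(a²+b²) = (1/12)(0.986)[(0.323)² + (0.613)²] = 0.039448 kg m².
The removed disk has mass m = M·πr²/(ab) = (0.986)·π(0.0839)²/(0.323·0.613) = 0.11013 kg (same uniform areal density).
Its moment of inertia about the rotation axis (parallel-axis theorem): I_hole = (1/2)mr² + md² = (1/2)(0.11013)(0.0839)² + (0.11013)(0.0205)² = 0.00043388 kg m².
Treating the hole as negative mass, I = I₀ − I_hole = 0.039448 − 0.00043388 = 0.039014 kg m².

0.0390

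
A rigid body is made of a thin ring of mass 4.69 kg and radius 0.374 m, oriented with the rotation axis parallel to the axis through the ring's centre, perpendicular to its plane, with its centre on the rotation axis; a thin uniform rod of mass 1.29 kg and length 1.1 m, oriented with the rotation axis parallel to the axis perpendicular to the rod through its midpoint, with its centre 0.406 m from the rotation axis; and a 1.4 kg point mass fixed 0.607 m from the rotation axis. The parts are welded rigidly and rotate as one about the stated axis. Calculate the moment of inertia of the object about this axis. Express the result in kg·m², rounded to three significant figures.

Thin ring: I_cm = MR² = (4.69)(0.374)² = 0.65602 kg·m²; axis through the centre, so I = 0.65602 kg·m².
Thin rod: I_cm = (1/12)ML² = (1/12)(1.29)(1.1)² = 0.13008 kg·m²; centre at d = 0.406 m, so the parallel axis theorem gives I = 0.13008 + (1.29)(0.406)² = 0.34271 kg·m².
Point mass: I_cm = 0; centre at d = 0.607 m, so the parallel axis theorem gives I = 0 + (1.4)(0.607)² = 0.51583 kg·m².
Total I = 0.65602 + 0.34271 + 0.51583 = 1.5146 kg·m².

1.51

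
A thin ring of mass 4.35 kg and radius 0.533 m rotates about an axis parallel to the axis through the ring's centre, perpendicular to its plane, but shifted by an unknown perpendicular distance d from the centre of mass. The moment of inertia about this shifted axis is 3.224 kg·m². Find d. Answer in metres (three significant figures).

0.676

About the centre-of-mass axis, I_cm = MR² = (4.35)(0.533)² = 1.2358 kg·m².
Parallel axis theorem: I = I_cm + Md², so Md² = 3.224 − 1.2358 = 1.9882 kg·m².
d = √(1.9882 / 4.35) = 0.67606 m.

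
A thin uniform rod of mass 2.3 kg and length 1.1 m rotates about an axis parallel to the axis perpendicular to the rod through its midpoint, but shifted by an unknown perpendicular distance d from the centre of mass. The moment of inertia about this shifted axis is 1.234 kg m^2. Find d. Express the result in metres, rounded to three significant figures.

0.660

About the centre-of-mass axis, I_cm = (1/12)ML² = (1/12)(2.3)(1.1)² = 0.23192 kg m^2.
Parallel axis theorem: I = I_cm + Md², so Md² = 1.234 − 0.23192 = 1.0021 kg m^2.
d = √(1.0021 / 2.3) = 0.66007 m.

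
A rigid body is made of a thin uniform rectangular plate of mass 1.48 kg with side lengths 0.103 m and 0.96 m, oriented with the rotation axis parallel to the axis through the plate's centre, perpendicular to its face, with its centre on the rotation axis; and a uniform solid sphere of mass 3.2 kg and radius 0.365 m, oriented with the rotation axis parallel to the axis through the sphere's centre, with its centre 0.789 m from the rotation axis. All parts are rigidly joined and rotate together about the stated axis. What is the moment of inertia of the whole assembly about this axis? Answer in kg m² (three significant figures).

2.28

Rectangular plate: I_cm = (1/12)M(a²+b²) = (1/12)(1.48)[(0.103)² + (0.96)²] = 0.11497 kg m²; axis through the centre, so I = 0.11497 kg m².
Solid sphere: I_cm = (2/5)MR² = (2/5)(3.2)(0.365)² = 0.17053 kg m²; centre at d = 0.789 m, so I = I_cm + Md² gives I = 0.17053 + (3.2)(0.789)² = 2.1626 kg m².
Total I = 0.11497 + 2.1626 = 2.2776 kg m².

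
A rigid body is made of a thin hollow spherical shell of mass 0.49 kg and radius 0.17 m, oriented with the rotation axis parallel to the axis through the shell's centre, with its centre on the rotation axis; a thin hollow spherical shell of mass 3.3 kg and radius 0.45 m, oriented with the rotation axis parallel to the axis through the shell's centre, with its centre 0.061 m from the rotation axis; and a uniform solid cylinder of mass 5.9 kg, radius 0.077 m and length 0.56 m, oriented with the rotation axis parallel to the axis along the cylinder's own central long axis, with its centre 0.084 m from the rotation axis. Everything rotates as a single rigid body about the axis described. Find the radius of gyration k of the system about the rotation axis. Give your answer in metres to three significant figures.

0.233

Spherical shell: I_cm = (2/3)MR² = (2/3)(0.49)(0.17)² = 0.0094407 kg·m²; axis through the centre, so I = 0.0094407 kg·m².
Spherical shell: I_cm = (2/3)MR² = (2/3)(3.3)(0.45)² = 0.4455 kg·m²; centre at d = 0.061 m, so the parallel axis theorem gives I = 0.4455 + (3.3)(0.061)² = 0.45778 kg·m².
Solid cylinder: I_cm = (1/2)MR² = (1/2)(5.9)(0.077)² = 0.017491 kg·m²; centre at d = 0.084 m, so the parallel axis theorem gives I = 0.017491 + (5.9)(0.084)² = 0.059121 kg·m².
Total I = 0.52634 kg·m²; total mass M = 9.69 kg.
k = √(I/M) = √(0.52634/9.69) = 0.23306 m.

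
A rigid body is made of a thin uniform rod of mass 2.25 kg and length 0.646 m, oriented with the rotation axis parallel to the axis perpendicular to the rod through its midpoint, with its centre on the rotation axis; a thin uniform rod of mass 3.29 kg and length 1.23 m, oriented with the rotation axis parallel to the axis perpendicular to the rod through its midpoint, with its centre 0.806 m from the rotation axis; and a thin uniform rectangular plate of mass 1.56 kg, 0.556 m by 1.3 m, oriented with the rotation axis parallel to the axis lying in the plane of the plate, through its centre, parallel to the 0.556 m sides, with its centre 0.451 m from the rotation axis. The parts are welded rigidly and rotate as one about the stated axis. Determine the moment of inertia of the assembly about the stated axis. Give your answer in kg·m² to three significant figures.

3.17

Thin rod: I_cm = (1/12)ML² = (1/12)(2.25)(0.646)² = 0.078247 kg·m²; axis through the centre, so I = 0.078247 kg·m².
Thin rod: I_cm = (1/12)ML² = (1/12)(3.29)(1.23)² = 0.41479 kg·m²; centre at d = 0.806 m, so the parallel axis theorem gives I = 0.41479 + (3.29)(0.806)² = 2.5521 kg·m².
Rectangular plate: I_cm = (1/12)Mb² = (1/12)(1.56)(1.3)² = 0.2197 kg·m²; centre at d = 0.451 m, so the parallel axis theorem gives I = 0.2197 + (1.56)(0.451)² = 0.53701 kg·m².
Total I = 0.078247 + 2.5521 + 0.53701 = 3.1673 kg·m².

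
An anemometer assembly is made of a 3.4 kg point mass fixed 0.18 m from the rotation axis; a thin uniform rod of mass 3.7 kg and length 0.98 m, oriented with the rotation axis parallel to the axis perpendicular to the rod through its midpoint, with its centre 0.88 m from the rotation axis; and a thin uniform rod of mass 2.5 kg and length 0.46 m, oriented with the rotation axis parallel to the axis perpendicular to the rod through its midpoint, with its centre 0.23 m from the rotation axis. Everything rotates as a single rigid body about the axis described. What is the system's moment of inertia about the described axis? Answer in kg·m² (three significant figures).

Point mass: I_cm = 0; centre at d = 0.18 m, so the parallel axis theorem gives I = 0 + (3.4)(0.18)² = 0.11016 kg·m².
Thin rod: I_cm = (1/12)ML² = (1/12)(3.7)(0.98)² = 0.29612 kg·m²; centre at d = 0.88 m, so the parallel axis theorem gives I = 0.29612 + (3.7)(0.88)² = 3.1614 kg·m².
Thin rod: I_cm = (1/12)ML² = (1/12)(2.5)(0.46)² = 0.044083 kg·m²; centre at d = 0.23 m, so the parallel axis theorem gives I = 0.044083 + (2.5)(0.23)² = 0.17633 kg·m².
Total I = 0.11016 + 3.1614 + 0.17633 = 3.4479 kg·m².

3.45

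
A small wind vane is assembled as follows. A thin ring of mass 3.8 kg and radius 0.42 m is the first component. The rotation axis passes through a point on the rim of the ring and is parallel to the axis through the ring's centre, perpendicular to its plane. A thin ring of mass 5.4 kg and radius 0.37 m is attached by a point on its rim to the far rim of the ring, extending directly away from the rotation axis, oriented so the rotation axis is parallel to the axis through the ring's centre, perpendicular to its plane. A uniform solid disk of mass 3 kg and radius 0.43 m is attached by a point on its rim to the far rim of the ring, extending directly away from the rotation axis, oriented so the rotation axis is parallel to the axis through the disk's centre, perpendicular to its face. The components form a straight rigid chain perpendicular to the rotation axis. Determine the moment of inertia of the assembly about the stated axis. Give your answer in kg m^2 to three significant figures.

Thin ring: I_cm = MR² = (3.8)(0.42)² = 0.67032 kg m^2; centre at d = 0.42 m, so I = I_cm + Md² gives I = 0.67032 + (3.8)(0.42)² = 1.3406 kg m^2.
Thin ring: I_cm = MR² = (5.4)(0.37)² = 0.73926 kg m^2; centre at d = 0.42 + 0.42 + 0.37 = 1.21 m, so I = I_cm + Md² gives I = 0.73926 + (5.4)(1.21)² = 8.6454 kg m^2.
Solid disk: I_cm = (1/2)MR² = (1/2)(3)(0.43)² = 0.27735 kg m^2; centre at d = 0.42 + 0.42 + 0.37 + 0.37 + 0.43 = 2.01 m, so I = I_cm + Md² gives I = 0.27735 + (3)(2.01)² = 12.398 kg m^2.
Total I = 1.3406 + 8.6454 + 12.398 = 22.384 kg m^2.

22.4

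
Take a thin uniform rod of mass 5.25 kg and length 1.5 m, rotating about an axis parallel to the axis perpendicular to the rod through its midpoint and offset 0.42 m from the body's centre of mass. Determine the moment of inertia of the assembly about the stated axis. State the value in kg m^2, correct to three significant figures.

I_cm = (1/12)ML² = (1/12)(5.25)(1.5)² = 0.98438 kg m^2; centre at d = 0.42 m, so the parallel axis theorem gives I = 0.98438 + (5.25)(0.42)² = 1.9105 kg m^2.

1.91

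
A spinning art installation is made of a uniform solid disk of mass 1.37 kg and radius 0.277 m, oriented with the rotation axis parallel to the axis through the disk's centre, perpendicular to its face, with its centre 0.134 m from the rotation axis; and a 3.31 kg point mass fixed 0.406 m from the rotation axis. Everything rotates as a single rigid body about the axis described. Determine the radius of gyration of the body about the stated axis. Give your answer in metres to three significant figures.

Solid disk: I_cm = (1/2)MR² = (1/2)(1.37)(0.277)² = 0.052559 kg m²; centre at d = 0.134 m, so the parallel axis theorem gives I = 0.052559 + (1.37)(0.134)² = 0.077159 kg m².
Point mass: I_cm = 0; centre at d = 0.406 m, so the parallel axis theorem gives I = 0 + (3.31)(0.406)² = 0.54561 kg m².
Total I = 0.62277 kg m²; total mass M = 4.68 kg.
k = √(I/M) = √(0.62277/4.68) = 0.36479 m.

0.365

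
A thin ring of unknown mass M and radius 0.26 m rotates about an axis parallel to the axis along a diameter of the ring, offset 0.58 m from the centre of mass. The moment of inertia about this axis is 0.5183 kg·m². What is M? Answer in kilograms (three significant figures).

I = I_cm + Md² = (1/2)MR² + Md² = M·[0.5·(0.26)² + (0.58)²] = M·0.3702.
So M = 0.5183 / 0.3702 = 1.4001 kg.

1.40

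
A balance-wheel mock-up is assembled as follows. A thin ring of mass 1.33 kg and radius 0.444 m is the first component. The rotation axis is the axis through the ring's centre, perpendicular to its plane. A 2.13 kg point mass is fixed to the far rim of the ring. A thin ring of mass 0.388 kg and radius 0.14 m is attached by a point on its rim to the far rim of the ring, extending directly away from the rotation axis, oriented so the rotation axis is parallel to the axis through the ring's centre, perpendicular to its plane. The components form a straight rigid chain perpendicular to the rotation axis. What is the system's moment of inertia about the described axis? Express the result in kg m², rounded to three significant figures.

0.822

Thin ring: I_cm = MR² = (1.33)(0.444)² = 0.26219 kg m²; axis through the centre, so I = 0.26219 kg m².
Point mass: I_cm = 0; centre at d = 0.444 m, so I = I_cm + Md² gives I = 0 + (2.13)(0.444)² = 0.4199 kg m².
Thin ring: I_cm = MR² = (0.388)(0.14)² = 0.0076048 kg m²; centre at d = 0.444 + 0.14 = 0.584 m, so I = I_cm + Md² gives I = 0.0076048 + (0.388)(0.584)² = 0.13993 kg m².
Total I = 0.26219 + 0.4199 + 0.13993 = 0.82203 kg m².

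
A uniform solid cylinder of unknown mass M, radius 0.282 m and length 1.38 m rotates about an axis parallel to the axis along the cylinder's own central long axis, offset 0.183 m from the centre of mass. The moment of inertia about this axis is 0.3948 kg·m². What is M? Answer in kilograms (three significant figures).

I = I_cm + Md² = (1/2)MR² + Md² = M·[0.5·(0.282)² + (0.183)²] = M·0.073251.
So M = 0.3948 / 0.073251 = 5.3897 kg.

5.39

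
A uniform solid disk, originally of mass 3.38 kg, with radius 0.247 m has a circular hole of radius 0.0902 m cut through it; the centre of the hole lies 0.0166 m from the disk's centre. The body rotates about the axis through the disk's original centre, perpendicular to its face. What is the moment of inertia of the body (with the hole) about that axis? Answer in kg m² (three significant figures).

0.101

Unpierced body about its centre: I₀ = (1/2)MR² = (1/2)(3.38)(0.247)² = 0.10311 kg m².
The removed disk has mass m = M·(r/R)² = (3.38)(0.0902/0.247)² = 0.45075 kg (same uniform areal density).
Its moment of inertia about the rotation axis (parallel-axis theorem): I_hole = (1/2)mr² + md² = (1/2)(0.45075)(0.0902)² + (0.45075)(0.0166)² = 0.0019579 kg m².
Treating the hole as negative mass, I = I₀ − I_hole = 0.10311 − 0.0019579 = 0.10115 kg m².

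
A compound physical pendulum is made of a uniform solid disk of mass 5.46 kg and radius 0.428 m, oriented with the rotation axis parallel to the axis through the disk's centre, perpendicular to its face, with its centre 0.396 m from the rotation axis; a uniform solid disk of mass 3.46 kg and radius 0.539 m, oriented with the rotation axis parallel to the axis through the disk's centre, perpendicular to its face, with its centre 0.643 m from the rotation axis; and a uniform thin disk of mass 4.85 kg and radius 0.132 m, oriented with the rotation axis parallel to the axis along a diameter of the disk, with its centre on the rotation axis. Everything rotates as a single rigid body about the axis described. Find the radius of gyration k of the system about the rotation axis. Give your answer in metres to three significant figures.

0.490

Solid disk: I_cm = (1/2)MR² = (1/2)(5.46)(0.428)² = 0.50009 kg m^2; centre at d = 0.396 m, so the parallel axis theorem gives I = 0.50009 + (5.46)(0.396)² = 1.3563 kg m^2.
Solid disk: I_cm = (1/2)MR² = (1/2)(3.46)(0.539)² = 0.5026 kg m^2; centre at d = 0.643 m, so the parallel axis theorem gives I = 0.5026 + (3.46)(0.643)² = 1.9331 kg m^2.
Thin disk: I_cm = (1/4)MR² = (1/4)(4.85)(0.132)² = 0.021127 kg m^2; axis through the centre, so I = 0.021127 kg m^2.
Total I = 3.3106 kg m^2; total mass M = 13.77 kg.
k = √(I/M) = √(3.3106/13.77) = 0.49033 m.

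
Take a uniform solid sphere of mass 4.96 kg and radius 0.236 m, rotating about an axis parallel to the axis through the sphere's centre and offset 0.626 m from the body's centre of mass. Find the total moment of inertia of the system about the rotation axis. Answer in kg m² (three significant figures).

2.05

I_cm = (2/5)MR² = (2/5)(4.96)(0.236)² = 0.1105 kg m²; centre at d = 0.626 m, so the parallel axis theorem gives I = 0.1105 + (4.96)(0.626)² = 2.0542 kg m².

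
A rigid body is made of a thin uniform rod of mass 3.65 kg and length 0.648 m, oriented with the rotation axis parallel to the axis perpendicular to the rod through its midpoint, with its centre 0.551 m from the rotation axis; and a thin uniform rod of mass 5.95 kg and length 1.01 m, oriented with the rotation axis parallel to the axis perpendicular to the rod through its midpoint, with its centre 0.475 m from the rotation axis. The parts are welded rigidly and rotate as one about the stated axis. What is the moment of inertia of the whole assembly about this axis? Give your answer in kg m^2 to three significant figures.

3.08

Thin rod: I_cm = (1/12)ML² = (1/12)(3.65)(0.648)² = 0.12772 kg m^2; centre at d = 0.551 m, so I = I_cm + Md² gives I = 0.12772 + (3.65)(0.551)² = 1.2359 kg m^2.
Thin rod: I_cm = (1/12)ML² = (1/12)(5.95)(1.01)² = 0.5058 kg m^2; centre at d = 0.475 m, so I = I_cm + Md² gives I = 0.5058 + (5.95)(0.475)² = 1.8483 kg m^2.
Total I = 1.2359 + 1.8483 = 3.0841 kg m^2.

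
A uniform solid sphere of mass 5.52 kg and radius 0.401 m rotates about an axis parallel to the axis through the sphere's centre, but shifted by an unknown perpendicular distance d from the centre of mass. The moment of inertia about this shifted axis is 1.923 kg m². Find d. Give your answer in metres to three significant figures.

0.533

About the centre-of-mass axis, I_cm = (2/5)MR² = (2/5)(5.52)(0.401)² = 0.35505 kg m².
Parallel axis theorem: I = I_cm + Md², so Md² = 1.923 − 0.35505 = 1.568 kg m².
d = √(1.568 / 5.52) = 0.53296 m.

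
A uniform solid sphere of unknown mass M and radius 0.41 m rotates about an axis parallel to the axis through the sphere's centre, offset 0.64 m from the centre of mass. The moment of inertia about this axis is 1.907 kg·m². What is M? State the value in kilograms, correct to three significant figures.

I = I_cm + Md² = (2/5)MR² + Md² = M·[0.4·(0.41)² + (0.64)²] = M·0.47684.
So M = 1.907 / 0.47684 = 3.9992 kg.

4.00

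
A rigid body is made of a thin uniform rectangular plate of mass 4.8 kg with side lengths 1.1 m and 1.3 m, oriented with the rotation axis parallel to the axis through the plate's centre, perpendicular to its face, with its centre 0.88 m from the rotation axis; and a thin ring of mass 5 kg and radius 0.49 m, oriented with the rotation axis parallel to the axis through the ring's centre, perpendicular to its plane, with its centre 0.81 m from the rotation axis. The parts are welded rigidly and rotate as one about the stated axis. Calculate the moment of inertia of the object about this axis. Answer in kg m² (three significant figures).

Rectangular plate: I_cm = (1/12)M(a²+b²) = (1/12)(4.8)[(1.1)² + (1.3)²] = 1.16 kg m²; centre at d = 0.88 m, so I = I_cm + Md² gives I = 1.16 + (4.8)(0.88)² = 4.8771 kg m².
Thin ring: I_cm = MR² = (5)(0.49)² = 1.2005 kg m²; centre at d = 0.81 m, so I = I_cm + Md² gives I = 1.2005 + (5)(0.81)² = 4.481 kg m².
Total I = 4.8771 + 4.481 = 9.3581 kg m².

9.36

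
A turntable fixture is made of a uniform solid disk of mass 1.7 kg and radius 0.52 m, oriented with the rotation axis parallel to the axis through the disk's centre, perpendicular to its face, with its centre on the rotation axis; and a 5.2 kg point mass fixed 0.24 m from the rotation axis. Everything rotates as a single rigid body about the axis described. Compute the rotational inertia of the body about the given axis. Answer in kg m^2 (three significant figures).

0.529

Solid disk: I_cm = (1/2)MR² = (1/2)(1.7)(0.52)² = 0.22984 kg m^2; axis through the centre, so I = 0.22984 kg m^2.
Point mass: I_cm = 0; centre at d = 0.24 m, so the parallel axis theorem gives I = 0 + (5.2)(0.24)² = 0.29952 kg m^2.
Total I = 0.22984 + 0.29952 = 0.52936 kg m^2.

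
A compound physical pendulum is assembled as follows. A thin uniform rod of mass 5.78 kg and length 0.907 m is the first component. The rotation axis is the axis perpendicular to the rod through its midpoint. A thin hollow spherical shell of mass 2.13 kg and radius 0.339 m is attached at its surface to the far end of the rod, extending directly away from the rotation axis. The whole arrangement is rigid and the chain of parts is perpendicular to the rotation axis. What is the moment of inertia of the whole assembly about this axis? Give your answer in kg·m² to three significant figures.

Thin rod: I_cm = (1/12)ML² = (1/12)(5.78)(0.907)² = 0.39624 kg·m²; axis through the centre, so I = 0.39624 kg·m².
Spherical shell: I_cm = (2/3)MR² = (2/3)(2.13)(0.339)² = 0.16319 kg·m²; centre at d = 0.4535 + 0.339 = 0.7925 m, so the parallel axis theorem gives I = 0.16319 + (2.13)(0.7925)² = 1.5009 kg·m².
Total I = 0.39624 + 1.5009 = 1.8972 kg·m².

1.90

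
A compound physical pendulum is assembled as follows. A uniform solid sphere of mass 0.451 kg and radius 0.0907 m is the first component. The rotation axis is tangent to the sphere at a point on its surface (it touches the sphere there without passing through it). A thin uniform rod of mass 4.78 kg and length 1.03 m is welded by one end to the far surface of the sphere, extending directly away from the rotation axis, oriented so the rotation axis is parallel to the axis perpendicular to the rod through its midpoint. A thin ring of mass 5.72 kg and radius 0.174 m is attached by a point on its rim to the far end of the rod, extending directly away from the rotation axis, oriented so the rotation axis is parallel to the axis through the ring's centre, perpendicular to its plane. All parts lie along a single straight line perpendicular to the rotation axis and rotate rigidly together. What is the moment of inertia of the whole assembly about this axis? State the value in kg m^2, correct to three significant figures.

13.9

Solid sphere: I_cm = (2/5)MR² = (2/5)(0.451)(0.0907)² = 0.0014841 kg m^2; centre at d = 0.0907 m, so the parallel axis theorem gives I = 0.0014841 + (0.451)(0.0907)² = 0.0051942 kg m^2.
Thin rod: I_cm = (1/12)ML² = (1/12)(4.78)(1.03)² = 0.42259 kg m^2; centre at d = 0.0907 + 0.0907 + 0.515 = 0.6964 m, so the parallel axis theorem gives I = 0.42259 + (4.78)(0.6964)² = 2.7408 kg m^2.
Thin ring: I_cm = MR² = (5.72)(0.174)² = 0.17318 kg m^2; centre at d = 0.0907 + 0.0907 + 0.515 + 0.515 + 0.174 = 1.3854 m, so the parallel axis theorem gives I = 0.17318 + (5.72)(1.3854)² = 11.152 kg m^2.
Total I = 0.0051942 + 2.7408 + 11.152 = 13.898 kg m^2.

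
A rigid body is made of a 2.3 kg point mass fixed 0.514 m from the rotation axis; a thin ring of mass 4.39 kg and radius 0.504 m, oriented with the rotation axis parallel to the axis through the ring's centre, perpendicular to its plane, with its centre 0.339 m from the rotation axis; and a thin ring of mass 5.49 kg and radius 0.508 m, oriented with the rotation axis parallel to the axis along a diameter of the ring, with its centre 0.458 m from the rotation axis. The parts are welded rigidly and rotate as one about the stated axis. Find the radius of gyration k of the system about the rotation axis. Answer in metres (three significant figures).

0.579

Point mass: I_cm = 0; centre at d = 0.514 m, so I = I_cm + Md² gives I = 0 + (2.3)(0.514)² = 0.60765 kg·m².
Thin ring: I_cm = MR² = (4.39)(0.504)² = 1.1151 kg·m²; centre at d = 0.339 m, so I = I_cm + Md² gives I = 1.1151 + (4.39)(0.339)² = 1.6196 kg·m².
Thin ring: I_cm = (1/2)MR² = (1/2)(5.49)(0.508)² = 0.70839 kg·m²; centre at d = 0.458 m, so I = I_cm + Md² gives I = 0.70839 + (5.49)(0.458)² = 1.86 kg·m².
Total I = 4.0873 kg·m²; total mass M = 12.18 kg.
k = √(I/M) = √(4.0873/12.18) = 0.57929 m.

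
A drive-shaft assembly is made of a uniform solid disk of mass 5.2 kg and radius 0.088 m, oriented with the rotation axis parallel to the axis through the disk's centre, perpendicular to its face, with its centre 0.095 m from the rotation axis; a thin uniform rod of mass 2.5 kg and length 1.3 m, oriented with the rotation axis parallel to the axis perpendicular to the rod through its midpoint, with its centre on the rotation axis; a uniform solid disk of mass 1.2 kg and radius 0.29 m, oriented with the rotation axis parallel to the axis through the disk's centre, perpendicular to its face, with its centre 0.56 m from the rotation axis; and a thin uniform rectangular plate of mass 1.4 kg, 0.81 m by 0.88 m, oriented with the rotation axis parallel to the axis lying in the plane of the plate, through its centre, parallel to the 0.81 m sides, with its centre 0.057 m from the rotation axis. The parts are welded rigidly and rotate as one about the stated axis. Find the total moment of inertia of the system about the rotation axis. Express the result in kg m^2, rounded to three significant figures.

0.941

Solid disk: I_cm = (1/2)MR² = (1/2)(5.2)(0.088)² = 0.020134 kg m^2; centre at d = 0.095 m, so the parallel axis theorem gives I = 0.020134 + (5.2)(0.095)² = 0.067064 kg m^2.
Thin rod: I_cm = (1/12)ML² = (1/12)(2.5)(1.3)² = 0.35208 kg m^2; axis through the centre, so I = 0.35208 kg m^2.
Solid disk: I_cm = (1/2)MR² = (1/2)(1.2)(0.29)² = 0.05046 kg m^2; centre at d = 0.56 m, so the parallel axis theorem gives I = 0.05046 + (1.2)(0.56)² = 0.42678 kg m^2.
Rectangular plate: I_cm = (1/12)Mb² = (1/12)(1.4)(0.88)² = 0.090347 kg m^2; centre at d = 0.057 m, so the parallel axis theorem gives I = 0.090347 + (1.4)(0.057)² = 0.094895 kg m^2.
Total I = 0.067064 + 0.35208 + 0.42678 + 0.094895 = 0.94082 kg m^2.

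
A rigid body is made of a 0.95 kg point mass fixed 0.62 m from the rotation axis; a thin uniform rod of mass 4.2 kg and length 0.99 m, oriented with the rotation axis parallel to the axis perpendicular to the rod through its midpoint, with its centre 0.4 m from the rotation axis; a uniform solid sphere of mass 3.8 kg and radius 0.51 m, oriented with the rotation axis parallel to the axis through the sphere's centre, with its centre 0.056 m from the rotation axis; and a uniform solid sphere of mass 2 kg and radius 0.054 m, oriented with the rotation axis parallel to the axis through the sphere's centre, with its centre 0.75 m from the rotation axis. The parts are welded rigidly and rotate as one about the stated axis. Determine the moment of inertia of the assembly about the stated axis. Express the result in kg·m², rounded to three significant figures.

2.91

Point mass: I_cm = 0; centre at d = 0.62 m, so the parallel axis theorem gives I = 0 + (0.95)(0.62)² = 0.36518 kg·m².
Thin rod: I_cm = (1/12)ML² = (1/12)(4.2)(0.99)² = 0.34303 kg·m²; centre at d = 0.4 m, so the parallel axis theorem gives I = 0.34303 + (4.2)(0.4)² = 1.015 kg·m².
Solid sphere: I_cm = (2/5)MR² = (2/5)(3.8)(0.51)² = 0.39535 kg·m²; centre at d = 0.056 m, so the parallel axis theorem gives I = 0.39535 + (3.8)(0.056)² = 0.40727 kg·m².
Solid sphere: I_cm = (2/5)MR² = (2/5)(2)(0.054)² = 0.0023328 kg·m²; centre at d = 0.75 m, so the parallel axis theorem gives I = 0.0023328 + (2)(0.75)² = 1.1273 kg·m².
Total I = 0.36518 + 1.015 + 0.40727 + 1.1273 = 2.9148 kg·m².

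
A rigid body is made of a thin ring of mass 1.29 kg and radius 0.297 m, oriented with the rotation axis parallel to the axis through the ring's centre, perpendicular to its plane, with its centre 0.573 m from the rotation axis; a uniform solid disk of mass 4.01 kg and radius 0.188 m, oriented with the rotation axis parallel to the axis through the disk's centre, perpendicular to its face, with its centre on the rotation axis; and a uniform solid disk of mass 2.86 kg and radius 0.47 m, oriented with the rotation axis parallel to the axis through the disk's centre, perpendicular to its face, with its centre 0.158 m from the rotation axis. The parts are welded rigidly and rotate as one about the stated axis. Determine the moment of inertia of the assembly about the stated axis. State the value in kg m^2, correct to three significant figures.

Thin ring: I_cm = MR² = (1.29)(0.297)² = 0.11379 kg m^2; centre at d = 0.573 m, so the parallel axis theorem gives I = 0.11379 + (1.29)(0.573)² = 0.53733 kg m^2.
Solid disk: I_cm = (1/2)MR² = (1/2)(4.01)(0.188)² = 0.070865 kg m^2; axis through the centre, so I = 0.070865 kg m^2.
Solid disk: I_cm = (1/2)MR² = (1/2)(2.86)(0.47)² = 0.31589 kg m^2; centre at d = 0.158 m, so the parallel axis theorem gives I = 0.31589 + (2.86)(0.158)² = 0.38728 kg m^2.
Total I = 0.53733 + 0.070865 + 0.38728 = 0.99548 kg m^2.

0.995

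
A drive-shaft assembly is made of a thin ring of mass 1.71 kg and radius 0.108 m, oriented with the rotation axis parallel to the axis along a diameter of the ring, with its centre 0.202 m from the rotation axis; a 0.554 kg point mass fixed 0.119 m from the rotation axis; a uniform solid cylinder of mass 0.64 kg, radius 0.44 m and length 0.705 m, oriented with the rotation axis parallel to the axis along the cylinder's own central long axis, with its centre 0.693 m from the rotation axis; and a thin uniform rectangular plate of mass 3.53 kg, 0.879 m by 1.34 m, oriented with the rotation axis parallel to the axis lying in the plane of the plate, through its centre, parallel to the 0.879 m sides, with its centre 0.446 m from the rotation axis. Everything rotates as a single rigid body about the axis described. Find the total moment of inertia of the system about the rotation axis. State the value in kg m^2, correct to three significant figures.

1.69

Thin ring: I_cm = (1/2)MR² = (1/2)(1.71)(0.108)² = 0.0099727 kg m^2; centre at d = 0.202 m, so I = I_cm + Md² gives I = 0.0099727 + (1.71)(0.202)² = 0.079748 kg m^2.
Point mass: I_cm = 0; centre at d = 0.119 m, so I = I_cm + Md² gives I = 0 + (0.554)(0.119)² = 0.0078452 kg m^2.
Solid cylinder: I_cm = (1/2)MR² = (1/2)(0.64)(0.44)² = 0.061952 kg m^2; centre at d = 0.693 m, so I = I_cm + Md² gives I = 0.061952 + (0.64)(0.693)² = 0.36931 kg m^2.
Rectangular plate: I_cm = (1/12)Mb² = (1/12)(3.53)(1.34)² = 0.52821 kg m^2; centre at d = 0.446 m, so I = I_cm + Md² gives I = 0.52821 + (3.53)(0.446)² = 1.2304 kg m^2.
Total I = 0.079748 + 0.0078452 + 0.36931 + 1.2304 = 1.6873 kg m^2.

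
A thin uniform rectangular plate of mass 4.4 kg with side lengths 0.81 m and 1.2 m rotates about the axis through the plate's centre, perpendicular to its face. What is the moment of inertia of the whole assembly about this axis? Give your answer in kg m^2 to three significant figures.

I_cm = (1/12)M(a²+b²) = (1/12)(4.4)[(0.81)² + (1.2)²] = 0.76857 kg m^2; axis through the centre, so I = 0.76857 kg m^2.

0.769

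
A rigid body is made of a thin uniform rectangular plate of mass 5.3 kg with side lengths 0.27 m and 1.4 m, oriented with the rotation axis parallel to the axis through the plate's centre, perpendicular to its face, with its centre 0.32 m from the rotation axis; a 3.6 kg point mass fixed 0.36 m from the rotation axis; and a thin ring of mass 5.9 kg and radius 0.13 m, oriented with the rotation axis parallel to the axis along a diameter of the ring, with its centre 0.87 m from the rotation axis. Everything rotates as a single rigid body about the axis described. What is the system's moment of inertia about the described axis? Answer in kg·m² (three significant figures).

6.42

Rectangular plate: I_cm = (1/12)M(a²+b²) = (1/12)(5.3)[(0.27)² + (1.4)²] = 0.89786 kg·m²; centre at d = 0.32 m, so the parallel axis theorem gives I = 0.89786 + (5.3)(0.32)² = 1.4406 kg·m².
Point mass: I_cm = 0; centre at d = 0.36 m, so the parallel axis theorem gives I = 0 + (3.6)(0.36)² = 0.46656 kg·m².
Thin ring: I_cm = (1/2)MR² = (1/2)(5.9)(0.13)² = 0.049855 kg·m²; centre at d = 0.87 m, so the parallel axis theorem gives I = 0.049855 + (5.9)(0.87)² = 4.5156 kg·m².
Total I = 1.4406 + 0.46656 + 4.5156 = 6.4227 kg·m².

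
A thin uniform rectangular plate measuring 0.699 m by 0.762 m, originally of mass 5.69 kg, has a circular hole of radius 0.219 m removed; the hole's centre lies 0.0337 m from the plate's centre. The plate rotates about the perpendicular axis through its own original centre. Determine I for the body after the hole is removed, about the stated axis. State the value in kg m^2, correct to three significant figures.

Unpierced body about its centre: I₀ = (1/12)M(a²+b²) = (1/12)(5.69)[(0.699)² + (0.762)²] = 0.507 kg m^2.
The removed disk has mass m = M·πr²/(ab) = (5.69)·π(0.219)²/(0.699·0.762) = 1.6096 kg (same uniform areal density).
Its moment of inertia about the rotation axis (parallel-axis theorem): I_hole = (1/2)mr² + md² = (1/2)(1.6096)(0.219)² + (1.6096)(0.0337)² = 0.040427 kg m^2.
Treating the hole as negative mass, I = I₀ − I_hole = 0.507 − 0.040427 = 0.46657 kg m^2.

0.467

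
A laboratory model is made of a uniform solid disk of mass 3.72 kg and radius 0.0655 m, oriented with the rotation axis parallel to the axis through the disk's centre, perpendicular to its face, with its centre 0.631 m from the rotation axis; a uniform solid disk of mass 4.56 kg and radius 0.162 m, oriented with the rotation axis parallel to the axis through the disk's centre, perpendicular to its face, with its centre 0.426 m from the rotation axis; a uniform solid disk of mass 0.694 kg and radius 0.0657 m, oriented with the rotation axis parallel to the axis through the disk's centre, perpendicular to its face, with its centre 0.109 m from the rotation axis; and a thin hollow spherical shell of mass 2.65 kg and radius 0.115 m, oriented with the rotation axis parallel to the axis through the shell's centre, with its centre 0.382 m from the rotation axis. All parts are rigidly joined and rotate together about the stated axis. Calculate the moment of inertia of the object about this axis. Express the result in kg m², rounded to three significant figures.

2.80

Solid disk: I_cm = (1/2)MR² = (1/2)(3.72)(0.0655)² = 0.0079799 kg m²; centre at d = 0.631 m, so the parallel axis theorem gives I = 0.0079799 + (3.72)(0.631)² = 1.4891 kg m².
Solid disk: I_cm = (1/2)MR² = (1/2)(4.56)(0.162)² = 0.059836 kg m²; centre at d = 0.426 m, so the parallel axis theorem gives I = 0.059836 + (4.56)(0.426)² = 0.88737 kg m².
Solid disk: I_cm = (1/2)MR² = (1/2)(0.694)(0.0657)² = 0.0014978 kg m²; centre at d = 0.109 m, so the parallel axis theorem gives I = 0.0014978 + (0.694)(0.109)² = 0.0097432 kg m².
Spherical shell: I_cm = (2/3)MR² = (2/3)(2.65)(0.115)² = 0.023364 kg m²; centre at d = 0.382 m, so the parallel axis theorem gives I = 0.023364 + (2.65)(0.382)² = 0.41006 kg m².
Total I = 1.4891 + 0.88737 + 0.0097432 + 0.41006 = 2.7963 kg m².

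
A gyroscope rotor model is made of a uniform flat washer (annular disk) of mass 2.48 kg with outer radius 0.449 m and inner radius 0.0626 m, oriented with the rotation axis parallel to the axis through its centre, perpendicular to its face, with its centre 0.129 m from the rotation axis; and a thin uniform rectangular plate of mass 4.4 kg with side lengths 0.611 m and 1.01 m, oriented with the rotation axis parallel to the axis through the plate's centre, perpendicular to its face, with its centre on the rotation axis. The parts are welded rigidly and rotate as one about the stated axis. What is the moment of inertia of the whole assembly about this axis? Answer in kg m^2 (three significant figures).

0.807

Annular disk: I_cm = (1/2)M(R²+r²) = (1/2)(2.48)[(0.449)² + (0.0626)²] = 0.25484 kg m^2; centre at d = 0.129 m, so I = I_cm + Md² gives I = 0.25484 + (2.48)(0.129)² = 0.29611 kg m^2.
Rectangular plate: I_cm = (1/12)M(a²+b²) = (1/12)(4.4)[(0.611)² + (1.01)²] = 0.51092 kg m^2; axis through the centre, so I = 0.51092 kg m^2.
Total I = 0.29611 + 0.51092 = 0.80704 kg m^2.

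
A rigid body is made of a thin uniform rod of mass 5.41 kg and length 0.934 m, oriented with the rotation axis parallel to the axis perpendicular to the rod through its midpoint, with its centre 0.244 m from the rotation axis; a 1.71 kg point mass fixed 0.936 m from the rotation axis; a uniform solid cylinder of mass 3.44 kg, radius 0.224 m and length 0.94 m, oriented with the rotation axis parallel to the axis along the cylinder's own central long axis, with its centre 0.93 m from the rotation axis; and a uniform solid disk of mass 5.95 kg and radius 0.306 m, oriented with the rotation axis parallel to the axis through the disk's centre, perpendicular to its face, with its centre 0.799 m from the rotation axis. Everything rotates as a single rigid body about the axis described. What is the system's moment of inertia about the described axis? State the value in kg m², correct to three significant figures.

Thin rod: I_cm = (1/12)ML² = (1/12)(5.41)(0.934)² = 0.39329 kg m²; centre at d = 0.244 m, so I = I_cm + Md² gives I = 0.39329 + (5.41)(0.244)² = 0.71538 kg m².
Point mass: I_cm = 0; centre at d = 0.936 m, so I = I_cm + Md² gives I = 0 + (1.71)(0.936)² = 1.4981 kg m².
Solid cylinder: I_cm = (1/2)MR² = (1/2)(3.44)(0.224)² = 0.086303 kg m²; centre at d = 0.93 m, so I = I_cm + Md² gives I = 0.086303 + (3.44)(0.93)² = 3.0616 kg m².
Solid disk: I_cm = (1/2)MR² = (1/2)(5.95)(0.306)² = 0.27857 kg m²; centre at d = 0.799 m, so I = I_cm + Md² gives I = 0.27857 + (5.95)(0.799)² = 4.0771 kg m².
Total I = 0.71538 + 1.4981 + 3.0616 + 4.0771 = 9.3521 kg m².

9.35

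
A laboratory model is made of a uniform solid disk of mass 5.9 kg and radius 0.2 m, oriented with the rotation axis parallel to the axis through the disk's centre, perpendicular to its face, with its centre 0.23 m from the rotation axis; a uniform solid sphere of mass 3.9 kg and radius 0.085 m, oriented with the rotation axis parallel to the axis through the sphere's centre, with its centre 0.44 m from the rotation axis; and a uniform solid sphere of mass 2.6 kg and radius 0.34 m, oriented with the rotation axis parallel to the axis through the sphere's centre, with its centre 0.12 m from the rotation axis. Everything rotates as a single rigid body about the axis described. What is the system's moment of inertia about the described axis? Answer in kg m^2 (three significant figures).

1.35

Solid disk: I_cm = (1/2)MR² = (1/2)(5.9)(0.2)² = 0.118 kg m^2; centre at d = 0.23 m, so I = I_cm + Md² gives I = 0.118 + (5.9)(0.23)² = 0.43011 kg m^2.
Solid sphere: I_cm = (2/5)MR² = (2/5)(3.9)(0.085)² = 0.011271 kg m^2; centre at d = 0.44 m, so I = I_cm + Md² gives I = 0.011271 + (3.9)(0.44)² = 0.76631 kg m^2.
Solid sphere: I_cm = (2/5)MR² = (2/5)(2.6)(0.34)² = 0.12022 kg m^2; centre at d = 0.12 m, so I = I_cm + Md² gives I = 0.12022 + (2.6)(0.12)² = 0.15766 kg m^2.
Total I = 0.43011 + 0.76631 + 0.15766 = 1.3541 kg m^2.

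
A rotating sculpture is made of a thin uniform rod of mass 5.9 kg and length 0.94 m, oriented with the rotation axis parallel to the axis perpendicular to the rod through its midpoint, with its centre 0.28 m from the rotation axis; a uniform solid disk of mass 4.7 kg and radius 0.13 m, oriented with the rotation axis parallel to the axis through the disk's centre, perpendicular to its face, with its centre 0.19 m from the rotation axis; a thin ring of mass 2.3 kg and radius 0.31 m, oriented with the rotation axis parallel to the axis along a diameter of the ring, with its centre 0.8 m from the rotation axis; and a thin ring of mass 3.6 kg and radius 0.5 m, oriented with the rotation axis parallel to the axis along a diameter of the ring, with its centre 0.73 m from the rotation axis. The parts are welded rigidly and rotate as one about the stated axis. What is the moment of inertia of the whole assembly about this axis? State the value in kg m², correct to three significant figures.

5.06

Thin rod: I_cm = (1/12)ML² = (1/12)(5.9)(0.94)² = 0.43444 kg m²; centre at d = 0.28 m, so the parallel axis theorem gives I = 0.43444 + (5.9)(0.28)² = 0.897 kg m².
Solid disk: I_cm = (1/2)MR² = (1/2)(4.7)(0.13)² = 0.039715 kg m²; centre at d = 0.19 m, so the parallel axis theorem gives I = 0.039715 + (4.7)(0.19)² = 0.20939 kg m².
Thin ring: I_cm = (1/2)MR² = (1/2)(2.3)(0.31)² = 0.11052 kg m²; centre at d = 0.8 m, so the parallel axis theorem gives I = 0.11052 + (2.3)(0.8)² = 1.5825 kg m².
Thin ring: I_cm = (1/2)MR² = (1/2)(3.6)(0.5)² = 0.45 kg m²; centre at d = 0.73 m, so the parallel axis theorem gives I = 0.45 + (3.6)(0.73)² = 2.3684 kg m².
Total I = 0.897 + 0.20939 + 1.5825 + 2.3684 = 5.0573 kg m².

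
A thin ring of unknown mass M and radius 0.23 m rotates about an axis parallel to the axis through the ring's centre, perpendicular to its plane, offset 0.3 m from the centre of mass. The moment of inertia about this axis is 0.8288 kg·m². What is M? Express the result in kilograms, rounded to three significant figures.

I = I_cm + Md² = MR² + Md² = M·[1·(0.23)² + (0.3)²] = M·0.1429.
So M = 0.8288 / 0.1429 = 5.7999 kg.

5.80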